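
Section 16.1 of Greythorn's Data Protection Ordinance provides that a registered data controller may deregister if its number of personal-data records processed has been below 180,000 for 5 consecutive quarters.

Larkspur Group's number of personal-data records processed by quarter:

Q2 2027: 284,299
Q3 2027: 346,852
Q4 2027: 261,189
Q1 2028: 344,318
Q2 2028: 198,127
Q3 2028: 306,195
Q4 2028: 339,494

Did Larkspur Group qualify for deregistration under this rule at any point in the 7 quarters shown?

No quarter is below 180,000.
Longest run of consecutive quarters below the threshold: 0.
0 < 5, so Larkspur Group never became eligible.

No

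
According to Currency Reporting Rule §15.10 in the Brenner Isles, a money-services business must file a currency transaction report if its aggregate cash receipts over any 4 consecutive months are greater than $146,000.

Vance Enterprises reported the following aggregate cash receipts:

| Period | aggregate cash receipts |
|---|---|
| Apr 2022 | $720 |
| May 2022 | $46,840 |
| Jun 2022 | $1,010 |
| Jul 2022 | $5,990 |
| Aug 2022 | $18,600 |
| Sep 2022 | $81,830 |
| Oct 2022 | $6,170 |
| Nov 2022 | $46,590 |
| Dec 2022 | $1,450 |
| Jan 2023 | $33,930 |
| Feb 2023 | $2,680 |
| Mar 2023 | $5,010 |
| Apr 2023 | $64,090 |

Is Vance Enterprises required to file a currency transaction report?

Apr 2022–Jul 2022: $720 + $46,840 + $1,010 + $5,990 = $54,560 (under)
May 2022–Aug 2022: $46,840 + $1,010 + $5,990 + $18,600 = $72,440 (under)
Jun 2022–Sep 2022: $1,010 + $5,990 + $18,600 + $81,830 = $107,430 (under)
Jul 2022–Oct 2022: $5,990 + $18,600 + $81,830 + $6,170 = $112,590 (under)
Aug 2022–Nov 2022: $18,600 + $81,830 + $6,170 + $46,590 = $153,190 (over)
Sep 2022–Dec 2022: $81,830 + $6,170 + $46,590 + $1,450 = $136,040 (under)
Oct 2022–Jan 2023: $6,170 + $46,590 + $1,450 + $33,930 = $88,140 (under)
Nov 2022–Feb 2023: $46,590 + $1,450 + $33,930 + $2,680 = $84,650 (under)
Dec 2022–Mar 2023: $1,450 + $33,930 + $2,680 + $5,010 = $43,070 (under)
Jan 2023–Apr 2023: $33,930 + $2,680 + $5,010 + $64,090 = $105,710 (under)
At least one window exceeds $146,000.

Yes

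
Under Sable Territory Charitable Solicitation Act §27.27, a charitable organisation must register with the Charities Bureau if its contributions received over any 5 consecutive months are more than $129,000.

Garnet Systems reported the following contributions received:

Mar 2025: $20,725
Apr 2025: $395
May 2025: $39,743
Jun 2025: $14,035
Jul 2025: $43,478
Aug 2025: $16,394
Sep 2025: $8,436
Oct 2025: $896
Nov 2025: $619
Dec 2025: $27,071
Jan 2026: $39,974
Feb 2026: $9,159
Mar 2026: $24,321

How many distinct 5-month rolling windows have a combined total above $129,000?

0

Mar 2025–Jul 2025: $20,725 + $395 + $39,743 + $14,035 + $43,478 = $118,376 (under)
Apr 2025–Aug 2025: $395 + $39,743 + $14,035 + $43,478 + $16,394 = $114,045 (under)
May 2025–Sep 2025: $39,743 + $14,035 + $43,478 + $16,394 + $8,436 = $122,086 (under)
Jun 2025–Oct 2025: $14,035 + $43,478 + $16,394 + $8,436 + $896 = $83,239 (under)
Jul 2025–Nov 2025: $43,478 + $16,394 + $8,436 + $896 + $619 = $69,823 (under)
Aug 2025–Dec 2025: $16,394 + $8,436 + $896 + $619 + $27,071 = $53,416 (under)
Sep 2025–Jan 2026: $8,436 + $896 + $619 + $27,071 + $39,974 = $76,996 (under)
Oct 2025–Feb 2026: $896 + $619 + $27,071 + $39,974 + $9,159 = $77,719 (under)
Nov 2025–Mar 2026: $619 + $27,071 + $39,974 + $9,159 + $24,321 = $101,144 (under)
0 windows exceed the threshold.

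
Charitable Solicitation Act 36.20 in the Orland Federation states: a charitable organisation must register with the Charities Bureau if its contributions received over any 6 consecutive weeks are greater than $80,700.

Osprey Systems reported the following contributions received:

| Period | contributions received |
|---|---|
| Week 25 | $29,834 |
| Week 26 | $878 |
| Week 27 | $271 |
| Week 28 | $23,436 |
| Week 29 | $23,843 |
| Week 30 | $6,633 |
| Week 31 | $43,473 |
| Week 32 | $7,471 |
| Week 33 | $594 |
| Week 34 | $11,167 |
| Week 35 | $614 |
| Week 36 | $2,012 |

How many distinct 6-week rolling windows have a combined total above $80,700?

Week 25–Week 30: $29,834 + $878 + $271 + $23,436 + $23,843 + $6,633 = $84,895 (over)
Week 26–Week 31: $878 + $271 + $23,436 + $23,843 + $6,633 + $43,473 = $98,534 (over)
Week 27–Week 32: $271 + $23,436 + $23,843 + $6,633 + $43,473 + $7,471 = $105,127 (over)
Week 28–Week 33: $23,436 + $23,843 + $6,633 + $43,473 + $7,471 + $594 = $105,450 (over)
Week 29–Week 34: $23,843 + $6,633 + $43,473 + $7,471 + $594 + $11,167 = $93,181 (over)
Week 30–Week 35: $6,633 + $43,473 + $7,471 + $594 + $11,167 + $614 = $69,952 (under)
Week 31–Week 36: $43,473 + $7,471 + $594 + $11,167 + $614 + $2,012 = $65,331 (under)
5 windows exceed the threshold.

5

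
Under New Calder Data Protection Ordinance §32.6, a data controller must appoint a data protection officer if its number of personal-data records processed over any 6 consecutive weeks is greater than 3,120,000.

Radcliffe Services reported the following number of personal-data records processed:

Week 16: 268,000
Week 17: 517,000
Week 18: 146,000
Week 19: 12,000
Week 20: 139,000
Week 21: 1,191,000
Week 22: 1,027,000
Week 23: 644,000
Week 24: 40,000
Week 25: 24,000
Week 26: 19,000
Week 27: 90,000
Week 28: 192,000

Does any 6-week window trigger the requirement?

Week 16–Week 21: 268,000 + 517,000 + 146,000 + 12,000 + 139,000 + 1,191,000 = 2,273,000 (under)
Week 17–Week 22: 517,000 + 146,000 + 12,000 + 139,000 + 1,191,000 + 1,027,000 = 3,032,000 (under)
Week 18–Week 23: 146,000 + 12,000 + 139,000 + 1,191,000 + 1,027,000 + 644,000 = 3,159,000 (over)
Week 19–Week 24: 12,000 + 139,000 + 1,191,000 + 1,027,000 + 644,000 + 40,000 = 3,053,000 (under)
Week 20–Week 25: 139,000 + 1,191,000 + 1,027,000 + 644,000 + 40,000 + 24,000 = 3,065,000 (under)
Week 21–Week 26: 1,191,000 + 1,027,000 + 644,000 + 40,000 + 24,000 + 19,000 = 2,945,000 (under)
Week 22–Week 27: 1,027,000 + 644,000 + 40,000 + 24,000 + 19,000 + 90,000 = 1,844,000 (under)
Week 23–Week 28: 644,000 + 40,000 + 24,000 + 19,000 + 90,000 + 192,000 = 1,009,000 (under)
At least one window exceeds 3,120,000.

Yes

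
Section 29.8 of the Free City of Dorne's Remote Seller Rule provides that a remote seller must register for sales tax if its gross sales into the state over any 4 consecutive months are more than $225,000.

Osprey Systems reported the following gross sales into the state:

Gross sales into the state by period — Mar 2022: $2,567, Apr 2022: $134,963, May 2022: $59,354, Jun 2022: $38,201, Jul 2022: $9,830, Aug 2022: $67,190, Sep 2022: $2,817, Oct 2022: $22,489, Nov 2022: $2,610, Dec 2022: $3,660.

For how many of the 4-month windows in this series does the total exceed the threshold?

Mar 2022–Jun 2022: $2,567 + $134,963 + $59,354 + $38,201 = $235,085 (over)
Apr 2022–Jul 2022: $134,963 + $59,354 + $38,201 + $9,830 = $242,348 (over)
May 2022–Aug 2022: $59,354 + $38,201 + $9,830 + $67,190 = $174,575 (under)
Jun 2022–Sep 2022: $38,201 + $9,830 + $67,190 + $2,817 = $118,038 (under)
Jul 2022–Oct 2022: $9,830 + $67,190 + $2,817 + $22,489 = $102,326 (under)
Aug 2022–Nov 2022: $67,190 + $2,817 + $22,489 + $2,610 = $95,106 (under)
Sep 2022–Dec 2022: $2,817 + $22,489 + $2,610 + $3,660 = $31,576 (under)
2 windows exceed the threshold.

2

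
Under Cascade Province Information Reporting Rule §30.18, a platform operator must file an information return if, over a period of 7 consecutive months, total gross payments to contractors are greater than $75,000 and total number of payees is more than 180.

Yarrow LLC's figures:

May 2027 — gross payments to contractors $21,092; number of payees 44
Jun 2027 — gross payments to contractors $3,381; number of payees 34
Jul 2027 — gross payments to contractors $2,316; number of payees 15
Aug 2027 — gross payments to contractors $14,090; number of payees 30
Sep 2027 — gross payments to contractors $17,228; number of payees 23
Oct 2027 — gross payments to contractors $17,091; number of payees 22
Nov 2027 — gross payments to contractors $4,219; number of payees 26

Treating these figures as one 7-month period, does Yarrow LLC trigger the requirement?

Total gross payments to contractors: $21,092 + $3,381 + $2,316 + $14,090 + $17,228 + $17,091 + $4,219 = $79,417 (> $75,000).
Total number of payees: 44 + 34 + 15 + 30 + 23 + 22 + 26 = 194 (> 180).
The test is 'and': both thresholds are exceeded.

Yes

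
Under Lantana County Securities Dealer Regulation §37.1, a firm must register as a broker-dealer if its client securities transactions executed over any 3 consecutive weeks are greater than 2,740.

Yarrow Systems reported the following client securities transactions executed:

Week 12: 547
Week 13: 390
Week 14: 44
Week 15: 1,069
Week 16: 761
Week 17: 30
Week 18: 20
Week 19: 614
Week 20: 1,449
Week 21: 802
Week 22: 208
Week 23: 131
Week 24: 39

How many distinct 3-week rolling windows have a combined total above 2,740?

Week 12–Week 14: 547 + 390 + 44 = 981 (under)
Week 13–Week 15: 390 + 44 + 1,069 = 1,503 (under)
Week 14–Week 16: 44 + 1,069 + 761 = 1,874 (under)
Week 15–Week 17: 1,069 + 761 + 30 = 1,860 (under)
Week 16–Week 18: 761 + 30 + 20 = 811 (under)
Week 17–Week 19: 30 + 20 + 614 = 664 (under)
Week 18–Week 20: 20 + 614 + 1,449 = 2,083 (under)
Week 19–Week 21: 614 + 1,449 + 802 = 2,865 (over)
Week 20–Week 22: 1,449 + 802 + 208 = 2,459 (under)
Week 21–Week 23: 802 + 208 + 131 = 1,141 (under)
Week 22–Week 24: 208 + 131 + 39 = 378 (under)
1 window exceeds the threshold.

1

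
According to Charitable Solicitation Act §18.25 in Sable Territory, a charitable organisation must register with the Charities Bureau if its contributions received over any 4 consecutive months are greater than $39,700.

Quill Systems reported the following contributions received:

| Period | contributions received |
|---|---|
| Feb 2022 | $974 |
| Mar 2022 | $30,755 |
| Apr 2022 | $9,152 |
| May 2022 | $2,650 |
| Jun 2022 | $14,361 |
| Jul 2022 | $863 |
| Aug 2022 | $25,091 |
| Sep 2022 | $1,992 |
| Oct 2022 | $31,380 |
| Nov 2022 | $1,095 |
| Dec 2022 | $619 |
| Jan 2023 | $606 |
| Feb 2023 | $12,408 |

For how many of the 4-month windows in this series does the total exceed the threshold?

6

Feb 2022–May 2022: $974 + $30,755 + $9,152 + $2,650 = $43,531 (over)
Mar 2022–Jun 2022: $30,755 + $9,152 + $2,650 + $14,361 = $56,918 (over)
Apr 2022–Jul 2022: $9,152 + $2,650 + $14,361 + $863 = $27,026 (under)
May 2022–Aug 2022: $2,650 + $14,361 + $863 + $25,091 = $42,965 (over)
Jun 2022–Sep 2022: $14,361 + $863 + $25,091 + $1,992 = $42,307 (over)
Jul 2022–Oct 2022: $863 + $25,091 + $1,992 + $31,380 = $59,326 (over)
Aug 2022–Nov 2022: $25,091 + $1,992 + $31,380 + $1,095 = $59,558 (over)
Sep 2022–Dec 2022: $1,992 + $31,380 + $1,095 + $619 = $35,086 (under)
Oct 2022–Jan 2023: $31,380 + $1,095 + $619 + $606 = $33,700 (under)
Nov 2022–Feb 2023: $1,095 + $619 + $606 + $12,408 = $14,728 (under)
6 windows exceed the threshold.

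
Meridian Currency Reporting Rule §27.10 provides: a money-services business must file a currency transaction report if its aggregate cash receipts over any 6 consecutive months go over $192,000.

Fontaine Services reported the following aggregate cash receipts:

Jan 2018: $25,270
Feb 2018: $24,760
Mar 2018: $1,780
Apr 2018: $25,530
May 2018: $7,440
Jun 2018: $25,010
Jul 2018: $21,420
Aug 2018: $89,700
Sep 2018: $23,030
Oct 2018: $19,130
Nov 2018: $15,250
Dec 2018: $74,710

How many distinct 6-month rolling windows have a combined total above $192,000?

3

Jan 2018–Jun 2018: $25,270 + $24,760 + $1,780 + $25,530 + $7,440 + $25,010 = $109,790 (under)
Feb 2018–Jul 2018: $24,760 + $1,780 + $25,530 + $7,440 + $25,010 + $21,420 = $105,940 (under)
Mar 2018–Aug 2018: $1,780 + $25,530 + $7,440 + $25,010 + $21,420 + $89,700 = $170,880 (under)
Apr 2018–Sep 2018: $25,530 + $7,440 + $25,010 + $21,420 + $89,700 + $23,030 = $192,130 (over)
May 2018–Oct 2018: $7,440 + $25,010 + $21,420 + $89,700 + $23,030 + $19,130 = $185,730 (under)
Jun 2018–Nov 2018: $25,010 + $21,420 + $89,700 + $23,030 + $19,130 + $15,250 = $193,540 (over)
Jul 2018–Dec 2018: $21,420 + $89,700 + $23,030 + $19,130 + $15,250 + $74,710 = $243,240 (over)
3 windows exceed the threshold.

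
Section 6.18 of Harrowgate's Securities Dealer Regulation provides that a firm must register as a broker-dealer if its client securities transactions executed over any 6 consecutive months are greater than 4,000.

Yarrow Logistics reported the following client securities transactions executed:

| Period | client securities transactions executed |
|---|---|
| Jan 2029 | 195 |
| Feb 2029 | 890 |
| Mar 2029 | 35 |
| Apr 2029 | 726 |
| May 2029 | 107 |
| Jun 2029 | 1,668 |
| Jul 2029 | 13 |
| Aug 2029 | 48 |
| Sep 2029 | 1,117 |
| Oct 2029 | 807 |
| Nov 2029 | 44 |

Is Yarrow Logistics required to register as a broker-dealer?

Jan 2029–Jun 2029: 195 + 890 + 35 + 726 + 107 + 1,668 = 3,621 (under)
Feb 2029–Jul 2029: 890 + 35 + 726 + 107 + 1,668 + 13 = 3,439 (under)
Mar 2029–Aug 2029: 35 + 726 + 107 + 1,668 + 13 + 48 = 2,597 (under)
Apr 2029–Sep 2029: 726 + 107 + 1,668 + 13 + 48 + 1,117 = 3,679 (under)
May 2029–Oct 2029: 107 + 1,668 + 13 + 48 + 1,117 + 807 = 3,760 (under)
Jun 2029–Nov 2029: 1,668 + 13 + 48 + 1,117 + 807 + 44 = 3,697 (under)
No window exceeds 4,000.

No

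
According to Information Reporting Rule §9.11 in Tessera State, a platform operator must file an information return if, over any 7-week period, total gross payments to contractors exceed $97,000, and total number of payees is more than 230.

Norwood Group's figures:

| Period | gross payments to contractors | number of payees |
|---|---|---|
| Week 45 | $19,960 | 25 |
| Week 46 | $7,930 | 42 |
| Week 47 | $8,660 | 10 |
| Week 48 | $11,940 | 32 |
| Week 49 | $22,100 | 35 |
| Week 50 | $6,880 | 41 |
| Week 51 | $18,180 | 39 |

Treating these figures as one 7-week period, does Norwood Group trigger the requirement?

Total gross payments to contractors: $19,960 + $7,930 + $8,660 + $11,940 + $22,100 + $6,880 + $18,180 = $95,650 (≤ $97,000).
Total number of payees: 25 + 42 + 10 + 32 + 35 + 41 + 39 = 224 (≤ 230).
The test is 'and': the rule requires both, and at least one is not exceeded.

No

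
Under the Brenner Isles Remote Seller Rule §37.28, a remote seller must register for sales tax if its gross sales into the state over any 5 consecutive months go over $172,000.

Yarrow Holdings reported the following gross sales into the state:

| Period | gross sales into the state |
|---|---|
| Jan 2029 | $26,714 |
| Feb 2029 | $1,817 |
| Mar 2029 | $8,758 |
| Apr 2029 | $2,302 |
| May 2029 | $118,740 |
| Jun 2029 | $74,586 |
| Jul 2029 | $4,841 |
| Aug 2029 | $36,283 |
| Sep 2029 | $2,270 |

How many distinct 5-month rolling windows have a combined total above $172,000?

Jan 2029–May 2029: $26,714 + $1,817 + $8,758 + $2,302 + $118,740 = $158,331 (under)
Feb 2029–Jun 2029: $1,817 + $8,758 + $2,302 + $118,740 + $74,586 = $206,203 (over)
Mar 2029–Jul 2029: $8,758 + $2,302 + $118,740 + $74,586 + $4,841 = $209,227 (over)
Apr 2029–Aug 2029: $2,302 + $118,740 + $74,586 + $4,841 + $36,283 = $236,752 (over)
May 2029–Sep 2029: $118,740 + $74,586 + $4,841 + $36,283 + $2,270 = $236,720 (over)
4 windows exceed the threshold.

4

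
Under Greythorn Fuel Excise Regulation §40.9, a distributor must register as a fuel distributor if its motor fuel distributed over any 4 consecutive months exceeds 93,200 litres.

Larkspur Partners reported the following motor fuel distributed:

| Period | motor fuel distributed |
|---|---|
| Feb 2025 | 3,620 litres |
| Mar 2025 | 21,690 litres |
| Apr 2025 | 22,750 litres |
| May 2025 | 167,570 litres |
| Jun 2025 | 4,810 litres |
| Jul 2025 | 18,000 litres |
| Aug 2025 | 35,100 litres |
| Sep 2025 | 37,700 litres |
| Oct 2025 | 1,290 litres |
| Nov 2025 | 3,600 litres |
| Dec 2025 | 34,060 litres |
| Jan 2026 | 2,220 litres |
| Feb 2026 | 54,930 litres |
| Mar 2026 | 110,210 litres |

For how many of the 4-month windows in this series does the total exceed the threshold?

7

Feb 2025–May 2025: 3,620 litres + 21,690 litres + 22,750 litres + 167,570 litres = 215,630 litres (over)
Mar 2025–Jun 2025: 21,690 litres + 22,750 litres + 167,570 litres + 4,810 litres = 216,820 litres (over)
Apr 2025–Jul 2025: 22,750 litres + 167,570 litres + 4,810 litres + 18,000 litres = 213,130 litres (over)
May 2025–Aug 2025: 167,570 litres + 4,810 litres + 18,000 litres + 35,100 litres = 225,480 litres (over)
Jun 2025–Sep 2025: 4,810 litres + 18,000 litres + 35,100 litres + 37,700 litres = 95,610 litres (over)
Jul 2025–Oct 2025: 18,000 litres + 35,100 litres + 37,700 litres + 1,290 litres = 92,090 litres (under)
Aug 2025–Nov 2025: 35,100 litres + 37,700 litres + 1,290 litres + 3,600 litres = 77,690 litres (under)
Sep 2025–Dec 2025: 37,700 litres + 1,290 litres + 3,600 litres + 34,060 litres = 76,650 litres (under)
Oct 2025–Jan 2026: 1,290 litres + 3,600 litres + 34,060 litres + 2,220 litres = 41,170 litres (under)
Nov 2025–Feb 2026: 3,600 litres + 34,060 litres + 2,220 litres + 54,930 litres = 94,810 litres (over)
Dec 2025–Mar 2026: 34,060 litres + 2,220 litres + 54,930 litres + 110,210 litres = 201,420 litres (over)
7 windows exceed the threshold.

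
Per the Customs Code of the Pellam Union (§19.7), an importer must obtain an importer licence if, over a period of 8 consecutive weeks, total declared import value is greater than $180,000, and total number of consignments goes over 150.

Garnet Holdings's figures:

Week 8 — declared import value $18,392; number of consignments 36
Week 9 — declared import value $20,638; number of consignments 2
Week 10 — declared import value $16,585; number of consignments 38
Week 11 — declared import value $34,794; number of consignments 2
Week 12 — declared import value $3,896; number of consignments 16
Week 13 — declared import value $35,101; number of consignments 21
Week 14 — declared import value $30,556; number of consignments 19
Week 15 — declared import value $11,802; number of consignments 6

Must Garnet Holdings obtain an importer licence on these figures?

No

Total declared import value: $18,392 + $20,638 + $16,585 + $34,794 + $3,896 + $35,101 + $30,556 + $11,802 = $171,764 (≤ $180,000).
Total number of consignments: 36 + 2 + 38 + 2 + 16 + 21 + 19 + 6 = 140 (≤ 150).
The test is 'and': the rule requires both, and at least one is not exceeded.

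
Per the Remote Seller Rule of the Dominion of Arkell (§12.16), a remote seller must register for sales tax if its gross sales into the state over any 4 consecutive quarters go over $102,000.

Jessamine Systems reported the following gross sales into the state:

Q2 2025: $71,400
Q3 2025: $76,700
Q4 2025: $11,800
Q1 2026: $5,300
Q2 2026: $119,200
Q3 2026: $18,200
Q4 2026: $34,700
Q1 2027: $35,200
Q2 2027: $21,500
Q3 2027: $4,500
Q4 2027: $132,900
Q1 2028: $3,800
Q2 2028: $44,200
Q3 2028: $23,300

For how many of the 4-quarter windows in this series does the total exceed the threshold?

10

Q2 2025–Q1 2026: $71,400 + $76,700 + $11,800 + $5,300 = $165,200 (over)
Q3 2025–Q2 2026: $76,700 + $11,800 + $5,300 + $119,200 = $213,000 (over)
Q4 2025–Q3 2026: $11,800 + $5,300 + $119,200 + $18,200 = $154,500 (over)
Q1 2026–Q4 2026: $5,300 + $119,200 + $18,200 + $34,700 = $177,400 (over)
Q2 2026–Q1 2027: $119,200 + $18,200 + $34,700 + $35,200 = $207,300 (over)
Q3 2026–Q2 2027: $18,200 + $34,700 + $35,200 + $21,500 = $109,600 (over)
Q4 2026–Q3 2027: $34,700 + $35,200 + $21,500 + $4,500 = $95,900 (under)
Q1 2027–Q4 2027: $35,200 + $21,500 + $4,500 + $132,900 = $194,100 (over)
Q2 2027–Q1 2028: $21,500 + $4,500 + $132,900 + $3,800 = $162,700 (over)
Q3 2027–Q2 2028: $4,500 + $132,900 + $3,800 + $44,200 = $185,400 (over)
Q4 2027–Q3 2028: $132,900 + $3,800 + $44,200 + $23,300 = $204,200 (over)
10 windows exceed the threshold.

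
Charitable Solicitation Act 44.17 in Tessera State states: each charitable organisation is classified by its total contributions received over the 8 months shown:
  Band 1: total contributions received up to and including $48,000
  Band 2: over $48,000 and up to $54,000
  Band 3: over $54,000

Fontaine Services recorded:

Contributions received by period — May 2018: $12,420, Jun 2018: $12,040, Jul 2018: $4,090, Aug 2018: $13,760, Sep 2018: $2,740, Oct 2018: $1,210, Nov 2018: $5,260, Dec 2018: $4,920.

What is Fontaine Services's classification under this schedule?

Band 3

Total contributions received: $12,420 + $12,040 + $4,090 + $13,760 + $2,740 + $1,210 + $5,260 + $4,920 = $56,440.
$56,440 > $54,000, so Band 3 applies.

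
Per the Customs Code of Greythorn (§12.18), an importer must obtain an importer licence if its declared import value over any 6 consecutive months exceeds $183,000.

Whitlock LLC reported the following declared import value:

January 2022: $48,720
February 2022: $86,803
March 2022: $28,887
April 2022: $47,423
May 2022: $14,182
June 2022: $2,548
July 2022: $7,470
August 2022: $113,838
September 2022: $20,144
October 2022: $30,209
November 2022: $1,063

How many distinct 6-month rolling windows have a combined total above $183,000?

5

January 2022–June 2022: $48,720 + $86,803 + $28,887 + $47,423 + $14,182 + $2,548 = $228,563 (over)
February 2022–July 2022: $86,803 + $28,887 + $47,423 + $14,182 + $2,548 + $7,470 = $187,313 (over)
March 2022–August 2022: $28,887 + $47,423 + $14,182 + $2,548 + $7,470 + $113,838 = $214,348 (over)
April 2022–September 2022: $47,423 + $14,182 + $2,548 + $7,470 + $113,838 + $20,144 = $205,605 (over)
May 2022–October 2022: $14,182 + $2,548 + $7,470 + $113,838 + $20,144 + $30,209 = $188,391 (over)
June 2022–November 2022: $2,548 + $7,470 + $113,838 + $20,144 + $30,209 + $1,063 = $175,272 (under)
5 windows exceed the threshold.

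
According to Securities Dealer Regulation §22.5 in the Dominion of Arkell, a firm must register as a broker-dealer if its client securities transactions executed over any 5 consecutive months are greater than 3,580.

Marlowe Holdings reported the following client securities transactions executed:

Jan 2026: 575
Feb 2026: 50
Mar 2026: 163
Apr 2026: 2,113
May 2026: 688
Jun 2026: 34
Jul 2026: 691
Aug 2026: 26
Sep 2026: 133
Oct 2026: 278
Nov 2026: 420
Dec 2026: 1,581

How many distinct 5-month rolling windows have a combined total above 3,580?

Jan 2026–May 2026: 575 + 50 + 163 + 2,113 + 688 = 3,589 (over)
Feb 2026–Jun 2026: 50 + 163 + 2,113 + 688 + 34 = 3,048 (under)
Mar 2026–Jul 2026: 163 + 2,113 + 688 + 34 + 691 = 3,689 (over)
Apr 2026–Aug 2026: 2,113 + 688 + 34 + 691 + 26 = 3,552 (under)
May 2026–Sep 2026: 688 + 34 + 691 + 26 + 133 = 1,572 (under)
Jun 2026–Oct 2026: 34 + 691 + 26 + 133 + 278 = 1,162 (under)
Jul 2026–Nov 2026: 691 + 26 + 133 + 278 + 420 = 1,548 (under)
Aug 2026–Dec 2026: 26 + 133 + 278 + 420 + 1,581 = 2,438 (under)
2 windows exceed the threshold.

2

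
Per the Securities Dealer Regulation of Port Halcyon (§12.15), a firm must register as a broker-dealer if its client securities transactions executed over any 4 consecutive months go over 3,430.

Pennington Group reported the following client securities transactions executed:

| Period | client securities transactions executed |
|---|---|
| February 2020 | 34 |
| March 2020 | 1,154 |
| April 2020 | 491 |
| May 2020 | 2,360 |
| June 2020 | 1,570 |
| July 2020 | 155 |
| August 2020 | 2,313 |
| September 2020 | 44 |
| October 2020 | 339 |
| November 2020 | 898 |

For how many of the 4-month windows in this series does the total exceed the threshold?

February 2020–May 2020: 34 + 1,154 + 491 + 2,360 = 4,039 (over)
March 2020–June 2020: 1,154 + 491 + 2,360 + 1,570 = 5,575 (over)
April 2020–July 2020: 491 + 2,360 + 1,570 + 155 = 4,576 (over)
May 2020–August 2020: 2,360 + 1,570 + 155 + 2,313 = 6,398 (over)
June 2020–September 2020: 1,570 + 155 + 2,313 + 44 = 4,082 (over)
July 2020–October 2020: 155 + 2,313 + 44 + 339 = 2,851 (under)
August 2020–November 2020: 2,313 + 44 + 339 + 898 = 3,594 (over)
6 windows exceed the threshold.

6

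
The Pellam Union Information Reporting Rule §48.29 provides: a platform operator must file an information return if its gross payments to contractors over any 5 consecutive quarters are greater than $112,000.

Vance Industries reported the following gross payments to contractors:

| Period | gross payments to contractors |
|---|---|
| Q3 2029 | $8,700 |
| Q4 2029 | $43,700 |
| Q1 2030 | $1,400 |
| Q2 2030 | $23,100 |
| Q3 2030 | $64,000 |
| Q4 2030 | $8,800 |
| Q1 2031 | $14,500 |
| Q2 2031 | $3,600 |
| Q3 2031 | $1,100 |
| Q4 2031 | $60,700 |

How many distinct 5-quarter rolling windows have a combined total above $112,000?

Q3 2029–Q3 2030: $8,700 + $43,700 + $1,400 + $23,100 + $64,000 = $140,900 (over)
Q4 2029–Q4 2030: $43,700 + $1,400 + $23,100 + $64,000 + $8,800 = $141,000 (over)
Q1 2030–Q1 2031: $1,400 + $23,100 + $64,000 + $8,800 + $14,500 = $111,800 (under)
Q2 2030–Q2 2031: $23,100 + $64,000 + $8,800 + $14,500 + $3,600 = $114,000 (over)
Q3 2030–Q3 2031: $64,000 + $8,800 + $14,500 + $3,600 + $1,100 = $92,000 (under)
Q4 2030–Q4 2031: $8,800 + $14,500 + $3,600 + $1,100 + $60,700 = $88,700 (under)
3 windows exceed the threshold.

3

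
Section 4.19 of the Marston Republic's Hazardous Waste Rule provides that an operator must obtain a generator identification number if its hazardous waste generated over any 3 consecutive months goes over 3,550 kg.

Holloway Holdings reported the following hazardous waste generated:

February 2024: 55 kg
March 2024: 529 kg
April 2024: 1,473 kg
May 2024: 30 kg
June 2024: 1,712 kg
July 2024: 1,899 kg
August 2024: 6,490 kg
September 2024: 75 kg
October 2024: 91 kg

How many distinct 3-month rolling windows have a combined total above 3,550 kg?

4

February 2024–April 2024: 55 kg + 529 kg + 1,473 kg = 2,057 kg (under)
March 2024–May 2024: 529 kg + 1,473 kg + 30 kg = 2,032 kg (under)
April 2024–June 2024: 1,473 kg + 30 kg + 1,712 kg = 3,215 kg (under)
May 2024–July 2024: 30 kg + 1,712 kg + 1,899 kg = 3,641 kg (over)
June 2024–August 2024: 1,712 kg + 1,899 kg + 6,490 kg = 10,101 kg (over)
July 2024–September 2024: 1,899 kg + 6,490 kg + 75 kg = 8,464 kg (over)
August 2024–October 2024: 6,490 kg + 75 kg + 91 kg = 6,656 kg (over)
4 windows exceed the threshold.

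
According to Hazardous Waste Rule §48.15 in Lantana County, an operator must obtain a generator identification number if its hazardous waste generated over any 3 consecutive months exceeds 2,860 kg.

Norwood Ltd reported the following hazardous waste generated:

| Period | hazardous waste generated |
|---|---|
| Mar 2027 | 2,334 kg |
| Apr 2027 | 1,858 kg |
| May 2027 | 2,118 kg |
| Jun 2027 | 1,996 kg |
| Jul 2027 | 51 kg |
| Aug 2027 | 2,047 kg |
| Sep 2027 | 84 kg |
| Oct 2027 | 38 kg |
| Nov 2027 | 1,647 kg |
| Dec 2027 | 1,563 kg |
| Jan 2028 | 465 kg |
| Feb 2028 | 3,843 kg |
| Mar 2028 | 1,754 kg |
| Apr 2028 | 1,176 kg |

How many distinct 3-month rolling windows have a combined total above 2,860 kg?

Mar 2027–May 2027: 2,334 kg + 1,858 kg + 2,118 kg = 6,310 kg (over)
Apr 2027–Jun 2027: 1,858 kg + 2,118 kg + 1,996 kg = 5,972 kg (over)
May 2027–Jul 2027: 2,118 kg + 1,996 kg + 51 kg = 4,165 kg (over)
Jun 2027–Aug 2027: 1,996 kg + 51 kg + 2,047 kg = 4,094 kg (over)
Jul 2027–Sep 2027: 51 kg + 2,047 kg + 84 kg = 2,182 kg (under)
Aug 2027–Oct 2027: 2,047 kg + 84 kg + 38 kg = 2,169 kg (under)
Sep 2027–Nov 2027: 84 kg + 38 kg + 1,647 kg = 1,769 kg (under)
Oct 2027–Dec 2027: 38 kg + 1,647 kg + 1,563 kg = 3,248 kg (over)
Nov 2027–Jan 2028: 1,647 kg + 1,563 kg + 465 kg = 3,675 kg (over)
Dec 2027–Feb 2028: 1,563 kg + 465 kg + 3,843 kg = 5,871 kg (over)
Jan 2028–Mar 2028: 465 kg + 3,843 kg + 1,754 kg = 6,062 kg (over)
Feb 2028–Apr 2028: 3,843 kg + 1,754 kg + 1,176 kg = 6,773 kg (over)
9 windows exceed the threshold.

9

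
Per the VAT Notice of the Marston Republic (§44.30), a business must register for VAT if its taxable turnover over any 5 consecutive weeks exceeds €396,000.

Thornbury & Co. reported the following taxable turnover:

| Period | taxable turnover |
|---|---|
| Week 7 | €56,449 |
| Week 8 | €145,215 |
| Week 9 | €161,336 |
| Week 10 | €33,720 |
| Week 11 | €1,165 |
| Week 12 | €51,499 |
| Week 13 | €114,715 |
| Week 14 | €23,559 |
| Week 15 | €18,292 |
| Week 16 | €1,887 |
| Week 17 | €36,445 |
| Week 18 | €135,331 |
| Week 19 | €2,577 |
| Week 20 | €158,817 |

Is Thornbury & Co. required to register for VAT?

Yes

Week 7–Week 11: €56,449 + €145,215 + €161,336 + €33,720 + €1,165 = €397,885 (over)
Week 8–Week 12: €145,215 + €161,336 + €33,720 + €1,165 + €51,499 = €392,935 (under)
Week 9–Week 13: €161,336 + €33,720 + €1,165 + €51,499 + €114,715 = €362,435 (under)
Week 10–Week 14: €33,720 + €1,165 + €51,499 + €114,715 + €23,559 = €224,658 (under)
Week 11–Week 15: €1,165 + €51,499 + €114,715 + €23,559 + €18,292 = €209,230 (under)
Week 12–Week 16: €51,499 + €114,715 + €23,559 + €18,292 + €1,887 = €209,952 (under)
Week 13–Week 17: €114,715 + €23,559 + €18,292 + €1,887 + €36,445 = €194,898 (under)
Week 14–Week 18: €23,559 + €18,292 + €1,887 + €36,445 + €135,331 = €215,514 (under)
Week 15–Week 19: €18,292 + €1,887 + €36,445 + €135,331 + €2,577 = €194,532 (under)
Week 16–Week 20: €1,887 + €36,445 + €135,331 + €2,577 + €158,817 = €335,057 (under)
At least one window exceeds €396,000.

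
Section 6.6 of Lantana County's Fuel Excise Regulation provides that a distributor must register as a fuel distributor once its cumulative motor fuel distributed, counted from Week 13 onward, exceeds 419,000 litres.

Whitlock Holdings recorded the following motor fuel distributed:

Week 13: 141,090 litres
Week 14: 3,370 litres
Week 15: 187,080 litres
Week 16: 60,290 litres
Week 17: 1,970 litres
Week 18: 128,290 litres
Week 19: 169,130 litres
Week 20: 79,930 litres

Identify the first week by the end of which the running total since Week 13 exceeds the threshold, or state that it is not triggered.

Week 18

Through Week 13: 141,090 litres
Through Week 14: 144,460 litres
Through Week 15: 331,540 litres
Through Week 16: 391,830 litres
Through Week 17: 393,800 litres
Through Week 18: 522,090 litres ← exceeds threshold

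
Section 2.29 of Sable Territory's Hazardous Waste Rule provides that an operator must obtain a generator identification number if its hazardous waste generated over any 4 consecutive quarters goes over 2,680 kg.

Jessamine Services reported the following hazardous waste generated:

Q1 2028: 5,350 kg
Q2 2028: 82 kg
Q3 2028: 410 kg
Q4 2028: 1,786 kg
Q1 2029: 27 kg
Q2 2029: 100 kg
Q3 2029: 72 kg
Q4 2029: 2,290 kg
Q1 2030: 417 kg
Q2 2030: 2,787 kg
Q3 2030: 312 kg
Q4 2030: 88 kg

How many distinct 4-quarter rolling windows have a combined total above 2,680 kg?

Q1 2028–Q4 2028: 5,350 kg + 82 kg + 410 kg + 1,786 kg = 7,628 kg (over)
Q2 2028–Q1 2029: 82 kg + 410 kg + 1,786 kg + 27 kg = 2,305 kg (under)
Q3 2028–Q2 2029: 410 kg + 1,786 kg + 27 kg + 100 kg = 2,323 kg (under)
Q4 2028–Q3 2029: 1,786 kg + 27 kg + 100 kg + 72 kg = 1,985 kg (under)
Q1 2029–Q4 2029: 27 kg + 100 kg + 72 kg + 2,290 kg = 2,489 kg (under)
Q2 2029–Q1 2030: 100 kg + 72 kg + 2,290 kg + 417 kg = 2,879 kg (over)
Q3 2029–Q2 2030: 72 kg + 2,290 kg + 417 kg + 2,787 kg = 5,566 kg (over)
Q4 2029–Q3 2030: 2,290 kg + 417 kg + 2,787 kg + 312 kg = 5,806 kg (over)
Q1 2030–Q4 2030: 417 kg + 2,787 kg + 312 kg + 88 kg = 3,604 kg (over)
5 windows exceed the threshold.

5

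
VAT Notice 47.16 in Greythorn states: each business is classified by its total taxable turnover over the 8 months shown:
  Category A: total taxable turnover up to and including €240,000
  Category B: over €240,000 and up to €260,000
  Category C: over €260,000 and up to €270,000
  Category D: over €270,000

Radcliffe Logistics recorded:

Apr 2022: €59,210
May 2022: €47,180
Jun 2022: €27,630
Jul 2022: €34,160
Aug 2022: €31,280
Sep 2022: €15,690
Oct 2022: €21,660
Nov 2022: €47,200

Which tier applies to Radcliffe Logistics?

Category D

Total taxable turnover: €59,210 + €47,180 + €27,630 + €34,160 + €31,280 + €15,690 + €21,660 + €47,200 = €284,010.
€284,010 > €270,000, so Category D applies.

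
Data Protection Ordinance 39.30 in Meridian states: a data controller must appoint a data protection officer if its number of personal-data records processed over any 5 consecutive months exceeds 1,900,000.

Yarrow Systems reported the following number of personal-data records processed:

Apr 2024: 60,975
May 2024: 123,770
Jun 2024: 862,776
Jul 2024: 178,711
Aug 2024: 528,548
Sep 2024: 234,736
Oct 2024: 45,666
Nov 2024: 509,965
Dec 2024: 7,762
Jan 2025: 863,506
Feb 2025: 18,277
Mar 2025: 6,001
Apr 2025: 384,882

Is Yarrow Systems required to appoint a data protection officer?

Apr 2024–Aug 2024: 60,975 + 123,770 + 862,776 + 178,711 + 528,548 = 1,754,780 (under)
May 2024–Sep 2024: 123,770 + 862,776 + 178,711 + 528,548 + 234,736 = 1,928,541 (over)
Jun 2024–Oct 2024: 862,776 + 178,711 + 528,548 + 234,736 + 45,666 = 1,850,437 (under)
Jul 2024–Nov 2024: 178,711 + 528,548 + 234,736 + 45,666 + 509,965 = 1,497,626 (under)
Aug 2024–Dec 2024: 528,548 + 234,736 + 45,666 + 509,965 + 7,762 = 1,326,677 (under)
Sep 2024–Jan 2025: 234,736 + 45,666 + 509,965 + 7,762 + 863,506 = 1,661,635 (under)
Oct 2024–Feb 2025: 45,666 + 509,965 + 7,762 + 863,506 + 18,277 = 1,445,176 (under)
Nov 2024–Mar 2025: 509,965 + 7,762 + 863,506 + 18,277 + 6,001 = 1,405,511 (under)
Dec 2024–Apr 2025: 7,762 + 863,506 + 18,277 + 6,001 + 384,882 = 1,280,428 (under)
At least one window exceeds 1,900,000.

Yes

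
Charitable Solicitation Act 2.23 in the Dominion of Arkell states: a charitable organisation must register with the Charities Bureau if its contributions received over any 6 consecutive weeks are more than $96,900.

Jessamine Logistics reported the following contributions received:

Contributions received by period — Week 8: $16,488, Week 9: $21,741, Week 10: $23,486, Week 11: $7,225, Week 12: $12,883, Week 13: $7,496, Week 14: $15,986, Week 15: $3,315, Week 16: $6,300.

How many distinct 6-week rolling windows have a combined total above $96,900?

0

Week 8–Week 13: $16,488 + $21,741 + $23,486 + $7,225 + $12,883 + $7,496 = $89,319 (under)
Week 9–Week 14: $21,741 + $23,486 + $7,225 + $12,883 + $7,496 + $15,986 = $88,817 (under)
Week 10–Week 15: $23,486 + $7,225 + $12,883 + $7,496 + $15,986 + $3,315 = $70,391 (under)
Week 11–Week 16: $7,225 + $12,883 + $7,496 + $15,986 + $3,315 + $6,300 = $53,205 (under)
0 windows exceed the threshold.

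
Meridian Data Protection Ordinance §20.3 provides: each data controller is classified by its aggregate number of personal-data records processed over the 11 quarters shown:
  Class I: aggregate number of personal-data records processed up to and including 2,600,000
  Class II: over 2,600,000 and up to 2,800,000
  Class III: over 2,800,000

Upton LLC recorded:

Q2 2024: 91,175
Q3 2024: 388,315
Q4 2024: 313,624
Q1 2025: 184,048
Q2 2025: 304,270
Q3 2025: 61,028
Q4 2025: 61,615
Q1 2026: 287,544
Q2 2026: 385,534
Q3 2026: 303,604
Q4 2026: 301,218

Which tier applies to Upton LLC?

Aggregate number of personal-data records processed: 91,175 + 388,315 + 313,624 + 184,048 + 304,270 + 61,028 + 61,615 + 287,544 + 385,534 + 303,604 + 301,218 = 2,681,975.
2,600,000 < 2,681,975 ≤ 2,800,000, so Class II applies.

Class II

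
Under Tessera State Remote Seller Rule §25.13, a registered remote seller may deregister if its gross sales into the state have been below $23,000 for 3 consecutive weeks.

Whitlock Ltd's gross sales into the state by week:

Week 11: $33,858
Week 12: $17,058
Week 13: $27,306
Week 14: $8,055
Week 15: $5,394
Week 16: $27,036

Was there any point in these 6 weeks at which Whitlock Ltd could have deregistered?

No

Weeks below $23,000: Week 12, Week 14, Week 15.
Longest run of consecutive weeks below the threshold: 2.
2 < 3, so Whitlock Ltd never became eligible.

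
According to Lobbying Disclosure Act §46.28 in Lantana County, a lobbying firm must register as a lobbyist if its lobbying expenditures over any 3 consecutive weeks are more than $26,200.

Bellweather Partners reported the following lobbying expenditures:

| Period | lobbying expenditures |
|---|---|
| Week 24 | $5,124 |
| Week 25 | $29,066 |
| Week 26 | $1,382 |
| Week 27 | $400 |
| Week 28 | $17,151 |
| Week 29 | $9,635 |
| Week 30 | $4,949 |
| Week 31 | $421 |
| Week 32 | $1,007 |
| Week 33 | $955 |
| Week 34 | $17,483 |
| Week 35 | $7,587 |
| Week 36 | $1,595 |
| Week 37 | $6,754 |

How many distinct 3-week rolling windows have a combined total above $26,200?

5

Week 24–Week 26: $5,124 + $29,066 + $1,382 = $35,572 (over)
Week 25–Week 27: $29,066 + $1,382 + $400 = $30,848 (over)
Week 26–Week 28: $1,382 + $400 + $17,151 = $18,933 (under)
Week 27–Week 29: $400 + $17,151 + $9,635 = $27,186 (over)
Week 28–Week 30: $17,151 + $9,635 + $4,949 = $31,735 (over)
Week 29–Week 31: $9,635 + $4,949 + $421 = $15,005 (under)
Week 30–Week 32: $4,949 + $421 + $1,007 = $6,377 (under)
Week 31–Week 33: $421 + $1,007 + $955 = $2,383 (under)
Week 32–Week 34: $1,007 + $955 + $17,483 = $19,445 (under)
Week 33–Week 35: $955 + $17,483 + $7,587 = $26,025 (under)
Week 34–Week 36: $17,483 + $7,587 + $1,595 = $26,665 (over)
Week 35–Week 37: $7,587 + $1,595 + $6,754 = $15,936 (under)
5 windows exceed the threshold.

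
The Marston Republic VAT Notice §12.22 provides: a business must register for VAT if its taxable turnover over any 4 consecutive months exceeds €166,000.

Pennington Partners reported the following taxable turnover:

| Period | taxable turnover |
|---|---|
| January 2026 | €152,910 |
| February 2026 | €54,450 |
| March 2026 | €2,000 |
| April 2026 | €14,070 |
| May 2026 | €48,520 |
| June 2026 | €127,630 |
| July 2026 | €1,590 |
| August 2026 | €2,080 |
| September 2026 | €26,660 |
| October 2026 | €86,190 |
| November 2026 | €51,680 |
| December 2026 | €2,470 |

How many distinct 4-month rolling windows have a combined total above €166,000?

January 2026–April 2026: €152,910 + €54,450 + €2,000 + €14,070 = €223,430 (over)
February 2026–May 2026: €54,450 + €2,000 + €14,070 + €48,520 = €119,040 (under)
March 2026–June 2026: €2,000 + €14,070 + €48,520 + €127,630 = €192,220 (over)
April 2026–July 2026: €14,070 + €48,520 + €127,630 + €1,590 = €191,810 (over)
May 2026–August 2026: €48,520 + €127,630 + €1,590 + €2,080 = €179,820 (over)
June 2026–September 2026: €127,630 + €1,590 + €2,080 + €26,660 = €157,960 (under)
July 2026–October 2026: €1,590 + €2,080 + €26,660 + €86,190 = €116,520 (under)
August 2026–November 2026: €2,080 + €26,660 + €86,190 + €51,680 = €166,610 (over)
September 2026–December 2026: €26,660 + €86,190 + €51,680 + €2,470 = €167,000 (over)
6 windows exceed the threshold.

6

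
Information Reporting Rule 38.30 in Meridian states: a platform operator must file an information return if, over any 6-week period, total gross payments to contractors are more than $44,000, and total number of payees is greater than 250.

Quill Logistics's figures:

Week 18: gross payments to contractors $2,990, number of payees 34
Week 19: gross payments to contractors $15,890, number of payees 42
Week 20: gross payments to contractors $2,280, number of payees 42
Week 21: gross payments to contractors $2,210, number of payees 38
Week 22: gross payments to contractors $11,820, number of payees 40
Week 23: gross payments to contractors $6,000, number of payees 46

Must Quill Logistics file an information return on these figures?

Total gross payments to contractors: $2,990 + $15,890 + $2,280 + $2,210 + $11,820 + $6,000 = $41,190 (≤ $44,000).
Total number of payees: 34 + 42 + 42 + 38 + 40 + 46 = 242 (≤ 250).
The test is 'and': the rule requires both, and at least one is not exceeded.

No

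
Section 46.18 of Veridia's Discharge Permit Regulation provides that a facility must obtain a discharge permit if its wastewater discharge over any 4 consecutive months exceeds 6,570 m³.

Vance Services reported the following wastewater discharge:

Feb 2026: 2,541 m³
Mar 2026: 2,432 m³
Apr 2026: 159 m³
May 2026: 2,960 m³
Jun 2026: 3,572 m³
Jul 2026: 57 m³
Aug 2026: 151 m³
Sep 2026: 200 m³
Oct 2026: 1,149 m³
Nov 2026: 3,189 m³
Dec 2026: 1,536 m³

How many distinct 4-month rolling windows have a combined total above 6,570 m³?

4

Feb 2026–May 2026: 2,541 m³ + 2,432 m³ + 159 m³ + 2,960 m³ = 8,092 m³ (over)
Mar 2026–Jun 2026: 2,432 m³ + 159 m³ + 2,960 m³ + 3,572 m³ = 9,123 m³ (over)
Apr 2026–Jul 2026: 159 m³ + 2,960 m³ + 3,572 m³ + 57 m³ = 6,748 m³ (over)
May 2026–Aug 2026: 2,960 m³ + 3,572 m³ + 57 m³ + 151 m³ = 6,740 m³ (over)
Jun 2026–Sep 2026: 3,572 m³ + 57 m³ + 151 m³ + 200 m³ = 3,980 m³ (under)
Jul 2026–Oct 2026: 57 m³ + 151 m³ + 200 m³ + 1,149 m³ = 1,557 m³ (under)
Aug 2026–Nov 2026: 151 m³ + 200 m³ + 1,149 m³ + 3,189 m³ = 4,689 m³ (under)
Sep 2026–Dec 2026: 200 m³ + 1,149 m³ + 3,189 m³ + 1,536 m³ = 6,074 m³ (under)
4 windows exceed the threshold.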